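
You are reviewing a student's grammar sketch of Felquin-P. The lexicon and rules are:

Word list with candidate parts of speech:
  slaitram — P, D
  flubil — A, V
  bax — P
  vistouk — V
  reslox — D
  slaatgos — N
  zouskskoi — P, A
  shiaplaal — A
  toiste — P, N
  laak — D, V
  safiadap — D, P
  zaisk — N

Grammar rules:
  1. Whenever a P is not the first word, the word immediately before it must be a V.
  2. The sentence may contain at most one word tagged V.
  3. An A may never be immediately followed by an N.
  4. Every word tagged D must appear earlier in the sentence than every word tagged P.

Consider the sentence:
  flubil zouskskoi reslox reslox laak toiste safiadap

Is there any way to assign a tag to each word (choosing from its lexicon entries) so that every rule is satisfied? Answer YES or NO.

Candidates per position — 1:flubil {A,V}; 2:zouskskoi {P,A}; 3:reslox {D}; 4:reslox {D}; 5:laak {D,V}; 6:toiste {P,N}; 7:safiadap {D,P}.
One satisfying assignment: A A D D D N D.
Verifying each rule — rule 1 satisfied; rule 2 satisfied; rule 3 satisfied; rule 4 satisfied.

YES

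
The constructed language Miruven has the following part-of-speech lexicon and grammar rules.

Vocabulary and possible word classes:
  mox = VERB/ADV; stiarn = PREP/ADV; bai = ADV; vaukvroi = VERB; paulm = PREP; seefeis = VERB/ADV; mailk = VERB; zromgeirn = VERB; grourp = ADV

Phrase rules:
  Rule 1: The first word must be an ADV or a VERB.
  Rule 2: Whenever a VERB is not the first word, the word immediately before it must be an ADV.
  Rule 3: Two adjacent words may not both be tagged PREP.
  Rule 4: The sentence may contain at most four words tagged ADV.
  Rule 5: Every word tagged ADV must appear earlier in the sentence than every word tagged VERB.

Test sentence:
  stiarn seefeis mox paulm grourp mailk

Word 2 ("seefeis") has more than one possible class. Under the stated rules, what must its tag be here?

Candidates per position — 1:stiarn {PREP,ADV}; 2:seefeis {VERB,ADV}; 3:mox {VERB,ADV}; 4:paulm {PREP}; 5:grourp {ADV}; 6:mailk {VERB}.
Position 1: tagging it PREP would leave rule 1 unsatisfiable, so it must be ADV.
Position 2: tagging it VERB would leave rule 5 unsatisfiable, so it must be ADV.
Position 3: tagging it VERB would leave rule 5 unsatisfiable, so it must be ADV.
The unique satisfying tagging is: ADV ADV ADV PREP ADV VERB.
Verifying each rule — rule 1 holds; rule 2 holds; rule 3 holds; rule 4 holds; rule 5 holds.

ADV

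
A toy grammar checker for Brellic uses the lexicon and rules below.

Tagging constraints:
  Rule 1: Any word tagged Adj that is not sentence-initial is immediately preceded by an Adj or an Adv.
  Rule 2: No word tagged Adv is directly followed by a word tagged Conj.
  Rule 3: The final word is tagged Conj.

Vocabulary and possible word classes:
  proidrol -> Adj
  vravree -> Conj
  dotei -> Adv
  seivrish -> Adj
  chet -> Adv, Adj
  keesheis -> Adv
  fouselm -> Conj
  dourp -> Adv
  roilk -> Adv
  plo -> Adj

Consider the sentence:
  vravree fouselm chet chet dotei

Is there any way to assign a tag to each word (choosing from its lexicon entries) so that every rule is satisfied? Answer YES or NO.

Candidates per position — 1:vravree {Conj}; 2:fouselm {Conj}; 3:chet {Adv,Adj}; 4:chet {Adv,Adj}; 5:dotei {Adv}.
Rule 3 cannot be satisfied by any choice of tags from the lexicon.
So there is no consistent tagging.

NO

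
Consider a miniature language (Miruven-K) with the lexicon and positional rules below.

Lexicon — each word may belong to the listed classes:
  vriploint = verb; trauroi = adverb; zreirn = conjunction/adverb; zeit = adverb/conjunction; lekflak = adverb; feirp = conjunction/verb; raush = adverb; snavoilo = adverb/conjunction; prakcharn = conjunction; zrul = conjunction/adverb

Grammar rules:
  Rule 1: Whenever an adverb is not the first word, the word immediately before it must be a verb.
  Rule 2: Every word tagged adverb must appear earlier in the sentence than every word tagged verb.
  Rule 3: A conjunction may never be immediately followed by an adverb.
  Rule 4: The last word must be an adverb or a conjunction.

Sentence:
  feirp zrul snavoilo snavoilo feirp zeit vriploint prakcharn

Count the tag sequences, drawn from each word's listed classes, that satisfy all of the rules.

Candidates per position — 1:feirp {conjunction,verb}; 2:zrul {conjunction,adverb}; 3:snavoilo {adverb,conjunction}; 4:snavoilo {adverb,conjunction}; 5:feirp {conjunction,verb}; 6:zeit {adverb,conjunction}; 7:vriploint {verb}; 8:prakcharn {conjunction}.
There are 64 candidate sequences in total.
The sequences that satisfy every rule: conjunction conjunction conjunction conjunction conjunction conjunction verb conjunction; conjunction conjunction conjunction conjunction verb conjunction verb conjunction; verb conjunction conjunction conjunction conjunction conjunction verb conjunction; verb conjunction conjunction conjunction verb conjunction verb conjunction.
Count = 4.

4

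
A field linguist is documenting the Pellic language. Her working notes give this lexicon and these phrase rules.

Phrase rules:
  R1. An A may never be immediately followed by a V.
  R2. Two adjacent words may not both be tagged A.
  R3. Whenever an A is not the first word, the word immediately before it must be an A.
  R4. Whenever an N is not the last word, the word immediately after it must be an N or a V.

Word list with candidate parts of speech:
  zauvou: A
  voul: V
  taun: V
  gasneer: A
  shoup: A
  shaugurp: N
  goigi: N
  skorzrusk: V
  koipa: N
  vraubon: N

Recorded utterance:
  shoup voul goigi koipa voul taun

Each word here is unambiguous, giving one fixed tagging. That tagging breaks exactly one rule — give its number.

Fixed tagging: A V N N V V.
Applying the rules: R1 ✗, R2 ✓, R3 ✓, R4 ✓.
Only rule 1 fails.

1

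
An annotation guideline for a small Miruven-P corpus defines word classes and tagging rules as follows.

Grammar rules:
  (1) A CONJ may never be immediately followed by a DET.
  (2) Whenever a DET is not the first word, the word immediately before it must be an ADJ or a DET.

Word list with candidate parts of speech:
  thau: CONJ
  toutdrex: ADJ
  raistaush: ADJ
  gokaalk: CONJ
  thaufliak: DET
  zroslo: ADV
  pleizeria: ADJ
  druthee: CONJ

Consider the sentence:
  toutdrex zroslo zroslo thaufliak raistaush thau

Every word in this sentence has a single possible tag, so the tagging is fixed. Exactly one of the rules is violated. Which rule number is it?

2

Fixed tagging: ADJ ADV ADV DET ADJ CONJ.
Rule check: R1 ok, R2 fails.
Only rule 2 fails.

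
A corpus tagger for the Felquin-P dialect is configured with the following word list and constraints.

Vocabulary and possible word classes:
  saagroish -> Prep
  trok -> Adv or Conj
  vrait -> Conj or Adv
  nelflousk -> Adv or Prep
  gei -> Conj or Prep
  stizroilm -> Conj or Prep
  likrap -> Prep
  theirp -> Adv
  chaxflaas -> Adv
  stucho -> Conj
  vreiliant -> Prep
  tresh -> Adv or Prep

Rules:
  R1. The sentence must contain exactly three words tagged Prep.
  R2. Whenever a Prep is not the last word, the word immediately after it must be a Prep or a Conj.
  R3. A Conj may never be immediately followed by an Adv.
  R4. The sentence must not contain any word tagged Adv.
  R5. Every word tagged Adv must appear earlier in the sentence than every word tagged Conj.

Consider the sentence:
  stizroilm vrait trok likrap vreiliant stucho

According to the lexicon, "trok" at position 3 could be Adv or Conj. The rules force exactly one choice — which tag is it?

Conj

Candidates per position — 1:stizroilm {Conj,Prep}; 2:vrait {Conj,Adv}; 3:trok {Adv,Conj}; 4:likrap {Prep}; 5:vreiliant {Prep}; 6:stucho {Conj}.
At position 1, choosing Conj makes rule 1 impossible to satisfy; hence Prep.
At position 2, choosing Adv makes rule 2 impossible to satisfy; hence Conj.
At position 3, choosing Adv makes rule 3 impossible to satisfy; hence Conj.
That leaves exactly one tagging: Prep Conj Conj Prep Prep Conj.
Verifying each rule — rule 1 ✓; rule 2 ✓; rule 3 ✓; rule 4 ✓; rule 5 ✓.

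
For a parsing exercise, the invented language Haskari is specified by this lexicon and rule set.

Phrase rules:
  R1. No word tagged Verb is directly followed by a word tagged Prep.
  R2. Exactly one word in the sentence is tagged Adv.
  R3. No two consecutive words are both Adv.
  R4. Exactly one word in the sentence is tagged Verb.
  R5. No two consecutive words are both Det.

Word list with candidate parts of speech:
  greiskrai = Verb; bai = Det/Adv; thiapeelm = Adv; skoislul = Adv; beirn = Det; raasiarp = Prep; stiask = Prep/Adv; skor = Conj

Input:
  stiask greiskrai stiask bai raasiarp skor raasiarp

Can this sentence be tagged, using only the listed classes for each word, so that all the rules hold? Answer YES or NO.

YES

Candidates per position — 1:stiask {Prep,Adv}; 2:greiskrai {Verb}; 3:stiask {Prep,Adv}; 4:bai {Det,Adv}; 5:raasiarp {Prep}; 6:skor {Conj}; 7:raasiarp {Prep}.
One satisfying assignment: Prep Verb Adv Det Prep Conj Prep.
Check: rule 1 ok; rule 2 ok; rule 3 ok; rule 4 ok; rule 5 ok.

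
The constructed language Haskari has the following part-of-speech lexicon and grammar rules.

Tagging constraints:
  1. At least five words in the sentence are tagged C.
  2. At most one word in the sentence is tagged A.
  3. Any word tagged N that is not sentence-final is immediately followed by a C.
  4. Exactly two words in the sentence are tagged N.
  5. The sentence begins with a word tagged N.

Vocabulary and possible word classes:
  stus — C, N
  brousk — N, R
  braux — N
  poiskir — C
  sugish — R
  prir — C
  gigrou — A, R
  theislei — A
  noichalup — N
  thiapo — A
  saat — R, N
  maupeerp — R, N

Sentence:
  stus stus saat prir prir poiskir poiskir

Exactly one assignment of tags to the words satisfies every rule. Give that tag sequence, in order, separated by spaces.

Candidates per position — 1:stus {C,N}; 2:stus {C,N}; 3:saat {R,N}; 4:prir {C}; 5:prir {C}; 6:poiskir {C}; 7:poiskir {C}.
At position 1, choosing C makes rule 5 impossible to satisfy; hence N.
At position 2, choosing N makes rule 1 impossible to satisfy; hence C.
At position 3, choosing R makes rule 4 impossible to satisfy; hence N.
The unique satisfying tagging is: N C N C C C C.
Checking: rule 1 ok; rule 2 ok; rule 3 ok; rule 4 ok; rule 5 ok.

N C N C C C C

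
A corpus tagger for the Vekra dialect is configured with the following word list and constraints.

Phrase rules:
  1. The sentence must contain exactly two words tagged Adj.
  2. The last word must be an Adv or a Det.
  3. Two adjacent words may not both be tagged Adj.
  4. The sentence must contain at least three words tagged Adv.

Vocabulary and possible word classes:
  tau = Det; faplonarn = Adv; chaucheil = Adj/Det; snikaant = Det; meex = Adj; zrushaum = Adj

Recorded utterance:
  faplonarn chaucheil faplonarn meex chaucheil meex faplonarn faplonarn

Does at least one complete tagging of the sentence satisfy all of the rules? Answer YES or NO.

Candidates per position — 1:faplonarn {Adv}; 2:chaucheil {Adj,Det}; 3:faplonarn {Adv}; 4:meex {Adj}; 5:chaucheil {Adj,Det}; 6:meex {Adj}; 7:faplonarn {Adv}; 8:faplonarn {Adv}.
One satisfying assignment: Adv Det Adv Adj Det Adj Adv Adv.
Verifying each rule — rule 1 ok; rule 2 ok; rule 3 ok; rule 4 ok.

YES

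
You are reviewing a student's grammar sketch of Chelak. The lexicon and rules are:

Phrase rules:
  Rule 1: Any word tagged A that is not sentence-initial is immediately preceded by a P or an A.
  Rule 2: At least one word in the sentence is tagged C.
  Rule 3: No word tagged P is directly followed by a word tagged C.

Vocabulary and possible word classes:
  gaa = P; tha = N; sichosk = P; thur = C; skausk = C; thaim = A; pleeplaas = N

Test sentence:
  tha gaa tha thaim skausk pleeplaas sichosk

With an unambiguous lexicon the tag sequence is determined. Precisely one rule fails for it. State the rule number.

1

Fixed tagging: N P N A C N P.
Checking each rule: R1 violated, R2 holds, R3 holds.
Only rule 1 fails.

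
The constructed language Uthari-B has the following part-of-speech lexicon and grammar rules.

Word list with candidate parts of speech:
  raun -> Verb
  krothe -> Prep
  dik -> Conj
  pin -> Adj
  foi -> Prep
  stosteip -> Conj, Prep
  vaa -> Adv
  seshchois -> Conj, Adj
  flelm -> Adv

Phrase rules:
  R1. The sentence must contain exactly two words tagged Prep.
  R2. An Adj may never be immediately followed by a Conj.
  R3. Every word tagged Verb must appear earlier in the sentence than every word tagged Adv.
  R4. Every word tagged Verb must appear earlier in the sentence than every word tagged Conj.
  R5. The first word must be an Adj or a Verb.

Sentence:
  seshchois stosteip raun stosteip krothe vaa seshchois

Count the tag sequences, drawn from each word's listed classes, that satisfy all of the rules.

2

Candidates per position — 1:seshchois {Conj,Adj}; 2:stosteip {Conj,Prep}; 3:raun {Verb}; 4:stosteip {Conj,Prep}; 5:krothe {Prep}; 6:vaa {Adv}; 7:seshchois {Conj,Adj}.
There are 16 candidate sequences in total.
The sequences that satisfy every rule: Adj Prep Verb Conj Prep Adv Conj; Adj Prep Verb Conj Prep Adv Adj.
Count = 2.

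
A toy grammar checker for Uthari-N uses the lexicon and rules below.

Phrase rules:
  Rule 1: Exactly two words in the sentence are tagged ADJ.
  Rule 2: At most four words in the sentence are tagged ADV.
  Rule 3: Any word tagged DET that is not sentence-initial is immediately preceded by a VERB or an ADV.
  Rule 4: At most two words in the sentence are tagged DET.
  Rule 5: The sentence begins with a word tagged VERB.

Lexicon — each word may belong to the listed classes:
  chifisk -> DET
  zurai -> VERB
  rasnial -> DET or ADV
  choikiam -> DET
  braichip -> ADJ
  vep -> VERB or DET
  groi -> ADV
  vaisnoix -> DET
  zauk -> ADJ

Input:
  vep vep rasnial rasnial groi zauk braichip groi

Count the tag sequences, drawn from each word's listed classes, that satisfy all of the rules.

5

Candidates per position — 1:vep {VERB,DET}; 2:vep {VERB,DET}; 3:rasnial {DET,ADV}; 4:rasnial {DET,ADV}; 5:groi {ADV}; 6:zauk {ADJ}; 7:braichip {ADJ}; 8:groi {ADV}.
There are 16 candidate sequences in total.
The sequences that satisfy every rule: VERB VERB DET ADV ADV ADJ ADJ ADV; VERB VERB ADV DET ADV ADJ ADJ ADV; VERB VERB ADV ADV ADV ADJ ADJ ADV; VERB DET ADV DET ADV ADJ ADJ ADV; VERB DET ADV ADV ADV ADJ ADJ ADV.
Count = 5.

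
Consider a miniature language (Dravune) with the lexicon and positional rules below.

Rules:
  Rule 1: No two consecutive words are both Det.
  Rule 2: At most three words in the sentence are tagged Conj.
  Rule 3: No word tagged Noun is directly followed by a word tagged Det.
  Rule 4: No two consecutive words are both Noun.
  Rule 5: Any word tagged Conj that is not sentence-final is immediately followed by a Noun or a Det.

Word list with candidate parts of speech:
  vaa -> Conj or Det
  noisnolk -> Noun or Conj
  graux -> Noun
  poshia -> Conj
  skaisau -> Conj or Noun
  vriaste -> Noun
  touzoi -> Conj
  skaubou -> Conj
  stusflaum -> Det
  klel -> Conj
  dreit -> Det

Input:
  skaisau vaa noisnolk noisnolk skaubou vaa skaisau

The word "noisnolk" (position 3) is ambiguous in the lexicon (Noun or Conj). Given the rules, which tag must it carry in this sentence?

Conj

Candidates per position — 1:skaisau {Conj,Noun}; 2:vaa {Conj,Det}; 3:noisnolk {Noun,Conj}; 4:noisnolk {Noun,Conj}; 5:skaubou {Conj}; 6:vaa {Conj,Det}; 7:skaisau {Conj,Noun}.
Position 4: tagging it Conj would leave rule 5 unsatisfiable, so it must be Noun.
Position 6: tagging it Conj would leave rule 5 unsatisfiable, so it must be Det.
Position 3: tagging it Noun would leave rule 4 unsatisfiable, so it must be Conj.
Position 2: tagging it Conj would leave rule 5 unsatisfiable, so it must be Det.
Position 1: tagging it Noun would leave rule 3 unsatisfiable, so it must be Conj.
Position 7: tagging it Conj would leave rule 2 unsatisfiable, so it must be Noun.
So the tagging must be: Conj Det Conj Noun Conj Det Noun.
Checking: rule 1 holds; rule 2 holds; rule 3 holds; rule 4 holds; rule 5 holds.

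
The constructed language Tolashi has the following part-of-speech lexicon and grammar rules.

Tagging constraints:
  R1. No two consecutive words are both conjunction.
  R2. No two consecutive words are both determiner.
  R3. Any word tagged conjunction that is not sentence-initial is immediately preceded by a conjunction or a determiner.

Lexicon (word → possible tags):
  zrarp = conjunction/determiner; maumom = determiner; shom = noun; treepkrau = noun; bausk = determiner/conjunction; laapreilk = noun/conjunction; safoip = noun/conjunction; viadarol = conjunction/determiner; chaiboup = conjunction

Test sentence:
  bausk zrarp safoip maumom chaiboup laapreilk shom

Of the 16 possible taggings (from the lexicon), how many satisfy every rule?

3

Candidates per position — 1:bausk {determiner,conjunction}; 2:zrarp {conjunction,determiner}; 3:safoip {noun,conjunction}; 4:maumom {determiner}; 5:chaiboup {conjunction}; 6:laapreilk {noun,conjunction}; 7:shom {noun}.
There are 16 candidate sequences in total.
The sequences that satisfy every rule: determiner conjunction noun determiner conjunction noun noun; conjunction determiner noun determiner conjunction noun noun; conjunction determiner conjunction determiner conjunction noun noun.
Count = 3.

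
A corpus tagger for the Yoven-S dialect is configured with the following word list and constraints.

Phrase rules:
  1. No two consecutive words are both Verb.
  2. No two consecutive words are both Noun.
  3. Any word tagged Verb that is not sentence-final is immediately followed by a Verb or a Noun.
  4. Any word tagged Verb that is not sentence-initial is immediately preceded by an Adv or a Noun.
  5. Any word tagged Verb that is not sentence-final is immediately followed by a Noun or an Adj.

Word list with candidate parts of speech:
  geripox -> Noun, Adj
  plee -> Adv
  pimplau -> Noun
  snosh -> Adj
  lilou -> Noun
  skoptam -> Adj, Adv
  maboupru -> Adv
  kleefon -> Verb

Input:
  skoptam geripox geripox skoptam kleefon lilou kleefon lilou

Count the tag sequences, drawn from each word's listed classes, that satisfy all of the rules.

Candidates per position — 1:skoptam {Adj,Adv}; 2:geripox {Noun,Adj}; 3:geripox {Noun,Adj}; 4:skoptam {Adj,Adv}; 5:kleefon {Verb}; 6:lilou {Noun}; 7:kleefon {Verb}; 8:lilou {Noun}.
There are 16 candidate sequences in total.
Checking each against the rules leaves 6 sequences.
Count = 6.

6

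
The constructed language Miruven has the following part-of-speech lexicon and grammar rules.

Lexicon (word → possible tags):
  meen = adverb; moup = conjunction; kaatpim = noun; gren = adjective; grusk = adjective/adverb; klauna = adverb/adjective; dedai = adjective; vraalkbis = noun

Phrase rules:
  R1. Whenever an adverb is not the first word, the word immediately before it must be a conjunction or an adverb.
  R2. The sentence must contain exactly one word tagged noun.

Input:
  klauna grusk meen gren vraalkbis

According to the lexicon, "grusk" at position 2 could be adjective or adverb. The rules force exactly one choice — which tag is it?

Candidates per position — 1:klauna {adverb,adjective}; 2:grusk {adjective,adverb}; 3:meen {adverb}; 4:gren {adjective}; 5:vraalkbis {noun}.
Word 1 cannot be adjective — rule 1 would then fail for every completion. It is adverb.
Word 2 cannot be adjective — rule 1 would then fail for every completion. It is adverb.
The only consistent sequence is: adverb adverb adverb adjective noun.
Checking: rule 1 ✓; rule 2 ✓.

adverb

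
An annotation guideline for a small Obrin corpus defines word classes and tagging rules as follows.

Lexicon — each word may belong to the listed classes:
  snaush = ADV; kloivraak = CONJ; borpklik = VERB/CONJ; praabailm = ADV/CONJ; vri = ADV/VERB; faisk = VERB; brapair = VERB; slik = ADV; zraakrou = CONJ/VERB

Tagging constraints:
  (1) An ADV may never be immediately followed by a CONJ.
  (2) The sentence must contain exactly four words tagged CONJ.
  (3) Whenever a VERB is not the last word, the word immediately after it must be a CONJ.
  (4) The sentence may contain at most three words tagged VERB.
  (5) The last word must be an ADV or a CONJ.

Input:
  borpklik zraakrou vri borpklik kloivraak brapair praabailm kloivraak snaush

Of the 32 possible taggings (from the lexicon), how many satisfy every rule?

1

Candidates per position — 1:borpklik {VERB,CONJ}; 2:zraakrou {CONJ,VERB}; 3:vri {ADV,VERB}; 4:borpklik {VERB,CONJ}; 5:kloivraak {CONJ}; 6:brapair {VERB}; 7:praabailm {ADV,CONJ}; 8:kloivraak {CONJ}; 9:snaush {ADV}.
There are 32 candidate sequences in total.
The sequences that satisfy every rule: VERB CONJ ADV VERB CONJ VERB CONJ CONJ ADV.
Count = 1.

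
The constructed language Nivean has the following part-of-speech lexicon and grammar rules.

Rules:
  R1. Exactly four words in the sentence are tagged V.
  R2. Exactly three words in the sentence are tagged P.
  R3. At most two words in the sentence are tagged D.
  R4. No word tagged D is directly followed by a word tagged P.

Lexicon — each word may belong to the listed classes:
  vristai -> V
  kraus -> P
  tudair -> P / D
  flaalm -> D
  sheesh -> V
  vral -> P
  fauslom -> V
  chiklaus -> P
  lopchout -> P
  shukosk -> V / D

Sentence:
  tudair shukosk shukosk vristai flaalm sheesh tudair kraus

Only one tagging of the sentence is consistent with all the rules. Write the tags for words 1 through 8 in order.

Candidates per position — 1:tudair {P,D}; 2:shukosk {V,D}; 3:shukosk {V,D}; 4:vristai {V}; 5:flaalm {D}; 6:sheesh {V}; 7:tudair {P,D}; 8:kraus {P}.
Word 1 cannot be D — rule 2 would then fail for every completion. It is P.
Word 2 cannot be D — rule 1 would then fail for every completion. It is V.
Word 3 cannot be D — rule 1 would then fail for every completion. It is V.
Word 7 cannot be D — rule 2 would then fail for every completion. It is P.
So the tagging must be: P V V V D V P P.
Rule-by-rule: rule 1 holds; rule 2 holds; rule 3 holds; rule 4 holds.

P V V V D V P P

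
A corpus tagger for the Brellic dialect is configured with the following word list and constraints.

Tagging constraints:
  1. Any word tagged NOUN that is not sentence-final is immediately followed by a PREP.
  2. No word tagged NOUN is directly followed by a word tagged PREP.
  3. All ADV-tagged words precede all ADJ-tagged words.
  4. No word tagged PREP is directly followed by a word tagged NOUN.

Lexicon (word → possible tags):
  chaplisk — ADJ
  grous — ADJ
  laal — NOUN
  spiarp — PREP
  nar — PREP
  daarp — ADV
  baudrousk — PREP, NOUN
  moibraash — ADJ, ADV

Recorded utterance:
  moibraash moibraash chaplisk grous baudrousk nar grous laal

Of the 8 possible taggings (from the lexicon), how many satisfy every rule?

3

Candidates per position — 1:moibraash {ADJ,ADV}; 2:moibraash {ADJ,ADV}; 3:chaplisk {ADJ}; 4:grous {ADJ}; 5:baudrousk {PREP,NOUN}; 6:nar {PREP}; 7:grous {ADJ}; 8:laal {NOUN}.
There are 8 candidate sequences in total.
The sequences that satisfy every rule: ADJ ADJ ADJ ADJ PREP PREP ADJ NOUN; ADV ADJ ADJ ADJ PREP PREP ADJ NOUN; ADV ADV ADJ ADJ PREP PREP ADJ NOUN.
Count = 3.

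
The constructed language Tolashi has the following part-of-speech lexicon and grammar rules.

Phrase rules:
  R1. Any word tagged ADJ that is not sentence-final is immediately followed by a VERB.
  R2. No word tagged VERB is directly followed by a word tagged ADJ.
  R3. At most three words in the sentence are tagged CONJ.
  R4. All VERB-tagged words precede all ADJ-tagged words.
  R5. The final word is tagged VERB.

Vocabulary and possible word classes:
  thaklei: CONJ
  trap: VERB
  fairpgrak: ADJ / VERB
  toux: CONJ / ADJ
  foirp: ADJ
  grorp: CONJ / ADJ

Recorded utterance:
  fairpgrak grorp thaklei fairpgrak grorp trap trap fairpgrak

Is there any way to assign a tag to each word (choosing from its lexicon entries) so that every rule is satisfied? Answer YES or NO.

YES

Candidates per position — 1:fairpgrak {ADJ,VERB}; 2:grorp {CONJ,ADJ}; 3:thaklei {CONJ}; 4:fairpgrak {ADJ,VERB}; 5:grorp {CONJ,ADJ}; 6:trap {VERB}; 7:trap {VERB}; 8:fairpgrak {ADJ,VERB}.
One satisfying assignment: VERB CONJ CONJ VERB CONJ VERB VERB VERB.
Rule-by-rule: rule 1 ✓; rule 2 ✓; rule 3 ✓; rule 4 ✓; rule 5 ✓.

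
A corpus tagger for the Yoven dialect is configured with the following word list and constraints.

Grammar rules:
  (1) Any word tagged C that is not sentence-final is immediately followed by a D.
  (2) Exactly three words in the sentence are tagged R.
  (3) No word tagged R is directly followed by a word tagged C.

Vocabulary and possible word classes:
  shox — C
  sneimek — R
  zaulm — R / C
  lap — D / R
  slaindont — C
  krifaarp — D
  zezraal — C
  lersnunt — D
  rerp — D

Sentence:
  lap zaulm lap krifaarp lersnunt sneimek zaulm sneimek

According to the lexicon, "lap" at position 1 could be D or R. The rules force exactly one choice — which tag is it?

Candidates per position — 1:lap {D,R}; 2:zaulm {R,C}; 3:lap {D,R}; 4:krifaarp {D}; 5:lersnunt {D}; 6:sneimek {R}; 7:zaulm {R,C}; 8:sneimek {R}.
Position 7: C is ruled out by rule 1; that leaves R.
Position 1: R is ruled out by rule 2; that leaves D.
Position 2: R is ruled out by rule 2; that leaves C.
Position 3: R is ruled out by rule 1; that leaves D.
That leaves exactly one tagging: D C D D D R R R.
Rule-by-rule: rule 1 ok; rule 2 ok; rule 3 ok.

D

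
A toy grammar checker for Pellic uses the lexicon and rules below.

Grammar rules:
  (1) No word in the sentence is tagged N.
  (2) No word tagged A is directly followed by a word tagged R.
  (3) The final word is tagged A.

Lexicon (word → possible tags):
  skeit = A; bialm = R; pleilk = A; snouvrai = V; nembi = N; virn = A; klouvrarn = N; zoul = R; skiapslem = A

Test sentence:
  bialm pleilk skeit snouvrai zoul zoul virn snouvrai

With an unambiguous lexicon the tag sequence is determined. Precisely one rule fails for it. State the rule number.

3

Fixed tagging: R A A V R R A V.
Rule check: R1 pass, R2 pass, R3 fail.
Only rule 3 fails.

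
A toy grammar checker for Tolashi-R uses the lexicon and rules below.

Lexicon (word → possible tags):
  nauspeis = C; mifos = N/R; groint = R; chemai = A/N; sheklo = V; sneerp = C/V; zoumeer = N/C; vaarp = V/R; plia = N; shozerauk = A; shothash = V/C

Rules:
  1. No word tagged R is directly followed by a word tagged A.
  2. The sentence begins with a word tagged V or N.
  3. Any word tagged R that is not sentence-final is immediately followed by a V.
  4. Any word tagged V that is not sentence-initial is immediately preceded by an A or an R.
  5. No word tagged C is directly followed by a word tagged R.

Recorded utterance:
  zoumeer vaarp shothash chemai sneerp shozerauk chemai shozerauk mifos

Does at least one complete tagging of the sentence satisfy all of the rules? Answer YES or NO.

Candidates per position — 1:zoumeer {N,C}; 2:vaarp {V,R}; 3:shothash {V,C}; 4:chemai {A,N}; 5:sneerp {C,V}; 6:shozerauk {A}; 7:chemai {A,N}; 8:shozerauk {A}; 9:mifos {N,R}.
One satisfying assignment: N R V A C A N A R.
Checking: rule 1 ok; rule 2 ok; rule 3 ok; rule 4 ok; rule 5 ok.

YES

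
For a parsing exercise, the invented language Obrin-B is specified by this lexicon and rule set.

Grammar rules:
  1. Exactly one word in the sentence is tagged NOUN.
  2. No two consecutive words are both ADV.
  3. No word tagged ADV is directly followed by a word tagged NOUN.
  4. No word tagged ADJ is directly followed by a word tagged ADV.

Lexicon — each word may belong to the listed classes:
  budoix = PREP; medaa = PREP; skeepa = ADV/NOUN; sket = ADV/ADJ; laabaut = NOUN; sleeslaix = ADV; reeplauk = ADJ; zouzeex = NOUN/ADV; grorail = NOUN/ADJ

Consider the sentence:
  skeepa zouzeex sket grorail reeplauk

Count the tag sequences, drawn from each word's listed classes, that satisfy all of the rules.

Candidates per position — 1:skeepa {ADV,NOUN}; 2:zouzeex {NOUN,ADV}; 3:sket {ADV,ADJ}; 4:grorail {NOUN,ADJ}; 5:reeplauk {ADJ}.
There are 16 candidate sequences in total.
The sequences that satisfy every rule: NOUN ADV ADJ ADJ ADJ.
Count = 1.

1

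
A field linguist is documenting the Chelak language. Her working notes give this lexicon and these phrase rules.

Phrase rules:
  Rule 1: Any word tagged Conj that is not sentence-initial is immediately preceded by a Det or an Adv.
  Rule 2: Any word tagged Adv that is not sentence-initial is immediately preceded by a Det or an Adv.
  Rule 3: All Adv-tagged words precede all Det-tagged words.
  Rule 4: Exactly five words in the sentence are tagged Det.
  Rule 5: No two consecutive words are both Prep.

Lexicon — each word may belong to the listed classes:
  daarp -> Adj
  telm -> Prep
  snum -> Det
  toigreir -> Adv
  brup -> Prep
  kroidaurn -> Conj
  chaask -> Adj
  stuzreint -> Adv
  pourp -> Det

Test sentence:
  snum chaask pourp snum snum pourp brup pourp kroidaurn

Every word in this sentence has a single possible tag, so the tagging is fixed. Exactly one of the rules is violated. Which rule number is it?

4

Fixed tagging: Det Adj Det Det Det Det Prep Det Conj.
Checking each rule: R1 ok, R2 ok, R3 ok, R4 fails, R5 ok.
Only rule 4 fails.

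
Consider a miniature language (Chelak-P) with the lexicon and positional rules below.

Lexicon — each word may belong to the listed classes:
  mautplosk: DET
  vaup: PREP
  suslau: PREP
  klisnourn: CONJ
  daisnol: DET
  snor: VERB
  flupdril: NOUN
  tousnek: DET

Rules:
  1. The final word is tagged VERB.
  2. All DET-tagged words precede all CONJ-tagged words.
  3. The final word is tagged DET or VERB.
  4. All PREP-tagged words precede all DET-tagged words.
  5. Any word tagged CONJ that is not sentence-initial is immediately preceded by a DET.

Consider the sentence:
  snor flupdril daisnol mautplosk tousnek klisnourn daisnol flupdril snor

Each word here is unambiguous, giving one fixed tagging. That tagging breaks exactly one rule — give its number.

Fixed tagging: VERB NOUN DET DET DET CONJ DET NOUN VERB.
Checking each rule: R1 holds, R2 violated, R3 holds, R4 holds, R5 holds.
Only rule 2 fails.

2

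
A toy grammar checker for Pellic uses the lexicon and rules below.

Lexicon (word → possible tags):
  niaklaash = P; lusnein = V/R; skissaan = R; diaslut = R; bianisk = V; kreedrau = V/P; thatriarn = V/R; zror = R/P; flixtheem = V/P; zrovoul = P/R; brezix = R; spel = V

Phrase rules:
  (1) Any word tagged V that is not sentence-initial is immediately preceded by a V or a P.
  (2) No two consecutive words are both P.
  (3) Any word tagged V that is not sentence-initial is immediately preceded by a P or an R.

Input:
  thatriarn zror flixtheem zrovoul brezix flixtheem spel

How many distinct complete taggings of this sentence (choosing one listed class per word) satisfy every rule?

6

Candidates per position — 1:thatriarn {V,R}; 2:zror {R,P}; 3:flixtheem {V,P}; 4:zrovoul {P,R}; 5:brezix {R}; 6:flixtheem {V,P}; 7:spel {V}.
There are 32 candidate sequences in total.
Checking each against the rules leaves 6 sequences.
Count = 6.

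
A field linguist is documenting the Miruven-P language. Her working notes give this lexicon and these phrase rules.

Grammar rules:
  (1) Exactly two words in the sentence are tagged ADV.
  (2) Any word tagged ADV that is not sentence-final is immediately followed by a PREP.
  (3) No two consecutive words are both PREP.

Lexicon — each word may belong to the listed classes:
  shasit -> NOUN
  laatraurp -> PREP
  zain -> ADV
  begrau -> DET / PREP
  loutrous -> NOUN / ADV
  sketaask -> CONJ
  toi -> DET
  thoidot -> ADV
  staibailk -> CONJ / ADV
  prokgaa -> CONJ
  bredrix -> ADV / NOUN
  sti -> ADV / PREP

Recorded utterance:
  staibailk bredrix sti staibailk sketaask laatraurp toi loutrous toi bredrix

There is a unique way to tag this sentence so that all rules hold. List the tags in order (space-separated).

CONJ ADV PREP CONJ CONJ PREP DET NOUN DET ADV

Candidates per position — 1:staibailk {CONJ,ADV}; 2:bredrix {ADV,NOUN}; 3:sti {ADV,PREP}; 4:staibailk {CONJ,ADV}; 5:sketaask {CONJ}; 6:laatraurp {PREP}; 7:toi {DET}; 8:loutrous {NOUN,ADV}; 9:toi {DET}; 10:bredrix {ADV,NOUN}.
If word 1 were ADV, no tagging could satisfy rule 2; so word 1 is CONJ.
If word 3 were ADV, no tagging could satisfy rule 2; so word 3 is PREP.
If word 4 were ADV, no tagging could satisfy rule 2; so word 4 is CONJ.
If word 8 were ADV, no tagging could satisfy rule 2; so word 8 is NOUN.
If word 10 were NOUN, no tagging could satisfy rule 1; so word 10 is ADV.
If word 2 were NOUN, no tagging could satisfy rule 1; so word 2 is ADV.
So the tagging must be: CONJ ADV PREP CONJ CONJ PREP DET NOUN DET ADV.
Checking: rule 1 satisfied; rule 2 satisfied; rule 3 satisfied.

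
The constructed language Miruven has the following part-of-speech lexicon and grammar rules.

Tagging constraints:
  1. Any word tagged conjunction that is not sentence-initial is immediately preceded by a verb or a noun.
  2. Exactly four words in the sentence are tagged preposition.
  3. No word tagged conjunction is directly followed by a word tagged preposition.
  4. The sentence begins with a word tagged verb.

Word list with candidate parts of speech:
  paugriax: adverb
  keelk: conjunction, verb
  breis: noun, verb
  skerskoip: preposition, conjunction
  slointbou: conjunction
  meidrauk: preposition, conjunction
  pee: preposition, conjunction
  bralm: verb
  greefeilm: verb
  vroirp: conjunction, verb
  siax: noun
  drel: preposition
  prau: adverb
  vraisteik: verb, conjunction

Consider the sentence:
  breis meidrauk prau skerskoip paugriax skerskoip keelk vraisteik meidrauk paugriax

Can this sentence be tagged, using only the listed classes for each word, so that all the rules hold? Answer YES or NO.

YES

Candidates per position — 1:breis {noun,verb}; 2:meidrauk {preposition,conjunction}; 3:prau {adverb}; 4:skerskoip {preposition,conjunction}; 5:paugriax {adverb}; 6:skerskoip {preposition,conjunction}; 7:keelk {conjunction,verb}; 8:vraisteik {verb,conjunction}; 9:meidrauk {preposition,conjunction}; 10:paugriax {adverb}.
One satisfying assignment: verb preposition adverb preposition adverb preposition verb verb preposition adverb.
Check: rule 1 ✓; rule 2 ✓; rule 3 ✓; rule 4 ✓.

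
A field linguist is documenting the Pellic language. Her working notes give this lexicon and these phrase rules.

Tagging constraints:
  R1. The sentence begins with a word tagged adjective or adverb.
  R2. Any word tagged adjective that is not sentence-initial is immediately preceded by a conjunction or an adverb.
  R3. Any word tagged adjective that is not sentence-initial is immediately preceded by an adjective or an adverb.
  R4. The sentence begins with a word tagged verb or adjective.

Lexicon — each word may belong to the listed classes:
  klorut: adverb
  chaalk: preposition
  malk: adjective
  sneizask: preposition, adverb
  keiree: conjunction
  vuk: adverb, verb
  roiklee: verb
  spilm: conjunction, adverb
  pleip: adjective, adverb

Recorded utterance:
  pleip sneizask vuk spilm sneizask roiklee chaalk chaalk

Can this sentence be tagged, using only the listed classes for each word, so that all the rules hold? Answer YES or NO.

Candidates per position — 1:pleip {adjective,adverb}; 2:sneizask {preposition,adverb}; 3:vuk {adverb,verb}; 4:spilm {conjunction,adverb}; 5:sneizask {preposition,adverb}; 6:roiklee {verb}; 7:chaalk {preposition}; 8:chaalk {preposition}.
One satisfying assignment: adjective adverb verb adverb preposition verb preposition preposition.
Check: rule 1 satisfied; rule 2 satisfied; rule 3 satisfied; rule 4 satisfied.

YES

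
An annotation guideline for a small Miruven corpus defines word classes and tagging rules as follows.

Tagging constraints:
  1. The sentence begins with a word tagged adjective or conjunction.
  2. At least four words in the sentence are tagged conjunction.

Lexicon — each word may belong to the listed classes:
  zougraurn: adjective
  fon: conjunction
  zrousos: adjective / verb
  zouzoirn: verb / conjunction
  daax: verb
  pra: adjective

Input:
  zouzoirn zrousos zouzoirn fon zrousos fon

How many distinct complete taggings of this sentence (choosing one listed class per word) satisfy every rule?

4

Candidates per position — 1:zouzoirn {verb,conjunction}; 2:zrousos {adjective,verb}; 3:zouzoirn {verb,conjunction}; 4:fon {conjunction}; 5:zrousos {adjective,verb}; 6:fon {conjunction}.
There are 16 candidate sequences in total.
The sequences that satisfy every rule: conjunction adjective conjunction conjunction adjective conjunction; conjunction adjective conjunction conjunction verb conjunction; conjunction verb conjunction conjunction adjective conjunction; conjunction verb conjunction conjunction verb conjunction.
Count = 4.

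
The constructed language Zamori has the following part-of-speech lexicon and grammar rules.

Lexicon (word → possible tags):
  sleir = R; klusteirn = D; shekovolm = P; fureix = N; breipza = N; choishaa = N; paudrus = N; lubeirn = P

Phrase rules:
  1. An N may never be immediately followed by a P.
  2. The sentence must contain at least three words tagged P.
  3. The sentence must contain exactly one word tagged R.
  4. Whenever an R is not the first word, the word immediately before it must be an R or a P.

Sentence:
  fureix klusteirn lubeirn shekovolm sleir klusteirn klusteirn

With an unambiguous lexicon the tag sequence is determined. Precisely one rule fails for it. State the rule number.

Fixed tagging: N D P P R D D.
Rule check: R1 pass, R2 fail, R3 pass, R4 pass.
Only rule 2 fails.

2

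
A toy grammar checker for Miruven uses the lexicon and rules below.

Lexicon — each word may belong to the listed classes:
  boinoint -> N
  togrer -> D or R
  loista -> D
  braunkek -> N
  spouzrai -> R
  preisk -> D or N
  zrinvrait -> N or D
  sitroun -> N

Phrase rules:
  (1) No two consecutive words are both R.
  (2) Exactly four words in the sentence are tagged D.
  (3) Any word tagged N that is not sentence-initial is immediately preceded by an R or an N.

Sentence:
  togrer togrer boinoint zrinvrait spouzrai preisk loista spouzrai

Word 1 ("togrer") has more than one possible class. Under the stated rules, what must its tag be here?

Candidates per position — 1:togrer {D,R}; 2:togrer {D,R}; 3:boinoint {N}; 4:zrinvrait {N,D}; 5:spouzrai {R}; 6:preisk {D,N}; 7:loista {D}; 8:spouzrai {R}.
If word 2 were D, no tagging could satisfy rule 3; so word 2 is R.
If word 4 were N, no tagging could satisfy rule 2; so word 4 is D.
If word 6 were N, no tagging could satisfy rule 2; so word 6 is D.
If word 1 were R, no tagging could satisfy rule 1; so word 1 is D.
The unique satisfying tagging is: D R N D R D D R.
Rule-by-rule: rule 1 ✓; rule 2 ✓; rule 3 ✓.

D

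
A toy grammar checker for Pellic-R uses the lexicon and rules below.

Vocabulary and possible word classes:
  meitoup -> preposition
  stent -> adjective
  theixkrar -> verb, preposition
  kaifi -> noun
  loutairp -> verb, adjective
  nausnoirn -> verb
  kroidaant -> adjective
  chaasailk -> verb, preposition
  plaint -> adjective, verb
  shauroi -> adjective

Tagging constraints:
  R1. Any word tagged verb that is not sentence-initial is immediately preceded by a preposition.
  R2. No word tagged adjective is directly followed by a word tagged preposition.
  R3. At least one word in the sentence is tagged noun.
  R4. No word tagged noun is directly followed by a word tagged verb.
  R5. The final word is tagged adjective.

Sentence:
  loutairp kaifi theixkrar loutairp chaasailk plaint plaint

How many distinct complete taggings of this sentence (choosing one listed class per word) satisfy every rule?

4

Candidates per position — 1:loutairp {verb,adjective}; 2:kaifi {noun}; 3:theixkrar {verb,preposition}; 4:loutairp {verb,adjective}; 5:chaasailk {verb,preposition}; 6:plaint {adjective,verb}; 7:plaint {adjective,verb}.
There are 64 candidate sequences in total.
The sequences that satisfy every rule: verb noun preposition verb preposition adjective adjective; verb noun preposition verb preposition verb adjective; adjective noun preposition verb preposition adjective adjective; adjective noun preposition verb preposition verb adjective.
Count = 4.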